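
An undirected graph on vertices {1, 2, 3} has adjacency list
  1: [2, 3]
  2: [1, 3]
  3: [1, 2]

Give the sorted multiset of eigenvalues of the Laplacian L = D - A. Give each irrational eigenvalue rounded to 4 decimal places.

Reading degrees in the order [1, 2, 3] gives [2, 2, 2]; set D = diag(2, 2, 2) and form L = D - A. The multiplicity of 0 as a Laplacian eigenvalue equals the number of connected components.

[0, 3, 3]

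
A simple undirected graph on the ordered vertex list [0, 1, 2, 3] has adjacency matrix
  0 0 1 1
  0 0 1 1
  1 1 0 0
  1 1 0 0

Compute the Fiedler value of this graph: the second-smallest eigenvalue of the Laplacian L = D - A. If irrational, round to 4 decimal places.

With the vertex order [0, 1, 2, 3], the degrees are [2, 2, 2, 2], giving D = diag(2, 2, 2, 2) and L = D - A. Computing the eigenvalues of L and sorting gives [0, 2, 2, 4]. The Fiedler value lambda_2 = 2 is strictly positive, so the graph is connected. The eigenvalues sum to 8, which equals trace(L) = 2|E|.

2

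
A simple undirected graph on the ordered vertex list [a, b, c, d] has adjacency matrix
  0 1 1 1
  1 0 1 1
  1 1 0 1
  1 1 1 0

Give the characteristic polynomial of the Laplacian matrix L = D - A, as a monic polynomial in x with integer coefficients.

x^4 - 12x^3 + 48x^2 - 64x

With the vertex order [a, b, c, d], the degrees are [3, 3, 3, 3], giving D = diag(3, 3, 3, 3) and L = D - A. Computing det(xI - L) by cofactor expansion (or equivalently via sum-over-permutations) gives x^4 - 12x^3 + 48x^2 - 64x. The coefficient of x^3 equals -trace(L) = -12, matching the sum of degrees. There is one zero in the spectrum, matching the 1 component.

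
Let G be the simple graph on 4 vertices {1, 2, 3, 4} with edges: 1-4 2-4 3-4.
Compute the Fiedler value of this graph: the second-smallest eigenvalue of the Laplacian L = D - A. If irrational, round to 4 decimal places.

1

Reading degrees in the order [1, 2, 3, 4] gives [1, 1, 1, 3]; set D = diag(1, 1, 1, 3) and form L = D - A. The smallest Laplacian eigenvalue is always 0. The next one, lambda_2 = 1, measures how hard the graph is to disconnect: larger values mean better connectivity.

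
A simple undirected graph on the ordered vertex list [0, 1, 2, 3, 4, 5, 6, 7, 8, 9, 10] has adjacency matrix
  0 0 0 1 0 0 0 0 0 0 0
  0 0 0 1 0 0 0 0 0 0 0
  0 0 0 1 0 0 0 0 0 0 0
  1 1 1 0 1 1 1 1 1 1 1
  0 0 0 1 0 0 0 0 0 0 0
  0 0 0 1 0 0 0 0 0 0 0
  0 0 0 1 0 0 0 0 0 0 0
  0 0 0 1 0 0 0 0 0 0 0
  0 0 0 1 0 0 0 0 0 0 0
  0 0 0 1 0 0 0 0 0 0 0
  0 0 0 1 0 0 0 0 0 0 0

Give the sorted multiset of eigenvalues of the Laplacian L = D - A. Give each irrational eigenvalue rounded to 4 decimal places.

[0, 1, 1, 1, 1, 1, 1, 1, 1, 1, 11]

Each diagonal entry of L is the vertex degree and each off-diagonal entry is -1 where an edge is present, 0 otherwise; in the order [0, 1, 2, 3, 4, 5, 6, 7, 8, 9, 10] the diagonal is [1, 1, 1, 10, 1, 1, 1, 1, 1, 1, 1]. Since every row of L sums to 0, the all-ones vector is in the kernel and 0 is an eigenvalue. The single zero eigenvalue shows the graph is connected. By the matrix-tree theorem the graph has (1/11) * product of the nonzero eigenvalues = 1 spanning tree.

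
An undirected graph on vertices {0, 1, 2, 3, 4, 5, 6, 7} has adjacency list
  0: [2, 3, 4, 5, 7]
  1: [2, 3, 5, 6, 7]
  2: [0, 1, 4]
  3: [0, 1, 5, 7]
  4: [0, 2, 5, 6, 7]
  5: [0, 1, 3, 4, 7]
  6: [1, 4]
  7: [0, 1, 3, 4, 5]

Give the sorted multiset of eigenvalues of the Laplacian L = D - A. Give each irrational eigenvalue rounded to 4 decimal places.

[0, 1.8916, 2.8353, 4.3250, 5.2770, 6, 6.3995, 7.2717]

Each diagonal entry of L is the vertex degree and each off-diagonal entry is -1 where an edge is present, 0 otherwise; in the order [0, 1, 2, 3, 4, 5, 6, 7] the diagonal is [5, 5, 3, 4, 5, 5, 2, 5]. The multiplicity of 0 as a Laplacian eigenvalue equals the number of connected components. The single zero eigenvalue shows the graph is connected. By the matrix-tree theorem the graph has (1/8) * product of the nonzero eigenvalues = 4272 spanning trees. There is one zero in the spectrum, matching the 1 component.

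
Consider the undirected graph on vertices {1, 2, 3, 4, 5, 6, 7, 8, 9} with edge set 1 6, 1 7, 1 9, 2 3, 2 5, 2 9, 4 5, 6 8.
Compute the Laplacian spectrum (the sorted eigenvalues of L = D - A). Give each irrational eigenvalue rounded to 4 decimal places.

[0, 0.1729, 0.5587, 0.6617, 1.4331, 2.2091, 2.4851, 3.9563, 4.5231]

With the vertex order [1, 2, 3, 4, 5, 6, 7, 8, 9], the degrees are [3, 3, 1, 1, 2, 2, 1, 1, 2], giving D = diag(3, 3, 1, 1, 2, 2, 1, 1, 2) and L = D - A. L is symmetric positive semidefinite, so every eigenvalue is real and nonnegative. The eigenvalues sum to 16, which equals trace(L) = 2|E|. By the matrix-tree theorem the graph has (1/9) * product of the nonzero eigenvalues = 1 spanning tree.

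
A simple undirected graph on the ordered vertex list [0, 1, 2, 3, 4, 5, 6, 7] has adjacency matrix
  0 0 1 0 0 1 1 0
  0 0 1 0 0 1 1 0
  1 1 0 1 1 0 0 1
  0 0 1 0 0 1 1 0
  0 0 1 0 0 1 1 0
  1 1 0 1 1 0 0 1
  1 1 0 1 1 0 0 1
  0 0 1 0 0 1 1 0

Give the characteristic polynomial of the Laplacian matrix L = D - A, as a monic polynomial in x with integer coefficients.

x^8 - 30x^7 + 375x^6 - 2540x^5 + 10095x^4 - 23598x^3 + 30105x^2 - 16200x

With the vertex order [0, 1, 2, 3, 4, 5, 6, 7], the degrees are [3, 3, 5, 3, 3, 5, 5, 3], giving D = diag(3, 3, 5, 3, 3, 5, 5, 3) and L = D - A. Computing det(xI - L) by cofactor expansion (or equivalently via sum-over-permutations) gives x^8 - 30x^7 + 375x^6 - 2540x^5 + 10095x^4 - 23598x^3 + 30105x^2 - 16200x. Since p(0) = det(-L) = 0, x divides p(x).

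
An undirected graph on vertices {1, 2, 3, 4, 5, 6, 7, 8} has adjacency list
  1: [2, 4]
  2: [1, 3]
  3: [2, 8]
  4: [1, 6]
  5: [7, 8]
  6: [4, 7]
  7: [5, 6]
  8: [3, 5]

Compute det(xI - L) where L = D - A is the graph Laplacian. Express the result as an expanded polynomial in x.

Each diagonal entry of L is the vertex degree and each off-diagonal entry is -1 where an edge is present, 0 otherwise; in the order [1, 2, 3, 4, 5, 6, 7, 8] the diagonal is [2, 2, 2, 2, 2, 2, 2, 2]. L has integer entries, so p(x) = det(xI - L) has integer coefficients. Expanding the determinant yields x^8 - 16x^7 + 104x^6 - 352x^5 + 660x^4 - 672x^3 + 336x^2 - 64x. Since p(0) = det(-L) = 0, x divides p(x). There is one zero in the spectrum, matching the 1 component.

x^8 - 16x^7 + 104x^6 - 352x^5 + 660x^4 - 672x^3 + 336x^2 - 64x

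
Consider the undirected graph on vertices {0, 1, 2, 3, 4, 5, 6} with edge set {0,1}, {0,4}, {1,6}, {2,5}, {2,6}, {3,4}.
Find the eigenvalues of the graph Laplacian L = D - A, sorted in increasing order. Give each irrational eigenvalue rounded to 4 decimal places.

[0, 0.1981, 0.7530, 1.5550, 2.4450, 3.2470, 3.8019]

Reading degrees in the order [0, 1, 2, 3, 4, 5, 6] gives [2, 2, 2, 1, 2, 1, 2]; set D = diag(2, 2, 2, 1, 2, 1, 2) and form L = D - A. Since every row of L sums to 0, the all-ones vector is in the kernel and 0 is an eigenvalue. The single zero eigenvalue shows the graph is connected. The eigenvalues sum to 12, which equals trace(L) = 2|E|. There is one zero in the spectrum, matching the 1 component.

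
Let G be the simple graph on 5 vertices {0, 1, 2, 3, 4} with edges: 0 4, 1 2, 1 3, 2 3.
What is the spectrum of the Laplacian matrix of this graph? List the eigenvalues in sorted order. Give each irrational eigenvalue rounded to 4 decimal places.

With the vertex order [0, 1, 2, 3, 4], the degrees are [1, 2, 2, 2, 1], giving D = diag(1, 2, 2, 2, 1) and L = D - A. L is symmetric positive semidefinite, so every eigenvalue is real and nonnegative. The 2 zero eigenvalues correspond to the 2 connected components.

[0, 0, 2, 3, 3]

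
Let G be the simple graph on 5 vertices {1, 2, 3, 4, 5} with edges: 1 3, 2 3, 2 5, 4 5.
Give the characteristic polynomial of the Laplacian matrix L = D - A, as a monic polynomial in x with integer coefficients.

With the vertex order [1, 2, 3, 4, 5], the degrees are [1, 2, 2, 1, 2], giving D = diag(1, 2, 2, 1, 2) and L = D - A. Computing det(xI - L) by cofactor expansion (or equivalently via sum-over-permutations) gives x^5 - 8x^4 + 21x^3 - 20x^2 + 5x. The coefficient of x^4 equals -trace(L) = -8, matching the sum of degrees. The eigenvalues sum to 8, which equals trace(L) = 2|E|.

x^5 - 8x^4 + 21x^3 - 20x^2 + 5x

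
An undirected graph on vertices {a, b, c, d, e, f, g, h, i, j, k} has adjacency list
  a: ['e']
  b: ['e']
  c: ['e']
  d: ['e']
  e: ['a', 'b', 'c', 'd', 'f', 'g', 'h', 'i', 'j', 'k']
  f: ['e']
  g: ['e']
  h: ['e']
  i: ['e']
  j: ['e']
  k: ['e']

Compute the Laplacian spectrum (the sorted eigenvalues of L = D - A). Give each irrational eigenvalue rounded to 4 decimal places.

[0, 1, 1, 1, 1, 1, 1, 1, 1, 1, 11]

Each diagonal entry of L is the vertex degree and each off-diagonal entry is -1 where an edge is present, 0 otherwise; in the order [a, b, c, d, e, f, g, h, i, j, k] the diagonal is [1, 1, 1, 1, 10, 1, 1, 1, 1, 1, 1]. Diagonalising L (or applying a numerical eigensolver to the 11x11 matrix) gives the spectrum above. The largest eigenvalue, 11, is at most the vertex count 11.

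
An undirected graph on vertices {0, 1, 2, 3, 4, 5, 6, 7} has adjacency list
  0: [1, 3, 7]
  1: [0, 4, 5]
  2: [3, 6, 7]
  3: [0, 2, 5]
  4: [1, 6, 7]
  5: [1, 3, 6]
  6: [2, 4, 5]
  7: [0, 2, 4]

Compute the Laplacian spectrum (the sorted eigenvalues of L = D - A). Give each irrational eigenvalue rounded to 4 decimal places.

[0, 2, 2, 2, 4, 4, 4, 6]

Reading degrees in the order [0, 1, 2, 3, 4, 5, 6, 7] gives [3, 3, 3, 3, 3, 3, 3, 3]; set D = diag(3, 3, 3, 3, 3, 3, 3, 3) and form L = D - A. L is symmetric positive semidefinite, so every eigenvalue is real and nonnegative.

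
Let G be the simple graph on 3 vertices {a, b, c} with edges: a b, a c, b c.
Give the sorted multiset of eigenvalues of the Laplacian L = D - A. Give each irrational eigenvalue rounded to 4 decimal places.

Each diagonal entry of L is the vertex degree and each off-diagonal entry is -1 where an edge is present, 0 otherwise; in the order [a, b, c] the diagonal is [2, 2, 2]. The multiplicity of 0 as a Laplacian eigenvalue equals the number of connected components. The single zero eigenvalue shows the graph is connected. By the matrix-tree theorem the graph has (1/3) * product of the nonzero eigenvalues = 3 spanning trees. There is one zero in the spectrum, matching the 1 component.

[0, 3, 3]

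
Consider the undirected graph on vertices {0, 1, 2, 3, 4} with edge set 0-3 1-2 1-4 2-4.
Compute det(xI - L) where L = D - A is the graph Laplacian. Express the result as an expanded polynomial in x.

x^5 - 8x^4 + 21x^3 - 18x^2

With the vertex order [0, 1, 2, 3, 4], the degrees are [1, 2, 2, 1, 2], giving D = diag(1, 2, 2, 1, 2) and L = D - A. The eigenvalues of L are [0, 0, 2, 3, 3]; the characteristic polynomial is the product of (x - lambda_i), which multiplies out to x^5 - 8x^4 + 21x^3 - 18x^2. The constant term is 0 because L is singular (the all-ones vector lies in its kernel). There are 2 zeros in the spectrum, matching the 2 components.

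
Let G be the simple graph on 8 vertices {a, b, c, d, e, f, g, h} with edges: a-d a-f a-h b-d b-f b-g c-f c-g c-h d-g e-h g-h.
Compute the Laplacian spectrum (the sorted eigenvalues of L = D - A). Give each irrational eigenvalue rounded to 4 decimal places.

[0, 0.8060, 2.2242, 2.5858, 2.8428, 4.3413, 5.4142, 5.7858]

Reading degrees in the order [a, b, c, d, e, f, g, h] gives [3, 3, 3, 3, 1, 3, 4, 4]; set D = diag(3, 3, 3, 3, 1, 3, 4, 4) and form L = D - A. L is symmetric positive semidefinite, so every eigenvalue is real and nonnegative. By the matrix-tree theorem the graph has (1/8) * product of the nonzero eigenvalues = 224 spanning trees.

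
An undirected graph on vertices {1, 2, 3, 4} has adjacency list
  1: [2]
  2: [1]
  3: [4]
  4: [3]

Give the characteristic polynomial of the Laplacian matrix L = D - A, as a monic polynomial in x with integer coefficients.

x^4 - 4x^3 + 4x^2

Reading degrees in the order [1, 2, 3, 4] gives [1, 1, 1, 1]; set D = diag(1, 1, 1, 1) and form L = D - A. The eigenvalues of L are [0, 0, 2, 2]; the characteristic polynomial is the product of (x - lambda_i), which multiplies out to x^4 - 4x^3 + 4x^2. Since p(0) = det(-L) = 0, x divides p(x). There are 2 zeros in the spectrum, matching the 2 components. The eigenvalues sum to 4, which equals trace(L) = 2|E|.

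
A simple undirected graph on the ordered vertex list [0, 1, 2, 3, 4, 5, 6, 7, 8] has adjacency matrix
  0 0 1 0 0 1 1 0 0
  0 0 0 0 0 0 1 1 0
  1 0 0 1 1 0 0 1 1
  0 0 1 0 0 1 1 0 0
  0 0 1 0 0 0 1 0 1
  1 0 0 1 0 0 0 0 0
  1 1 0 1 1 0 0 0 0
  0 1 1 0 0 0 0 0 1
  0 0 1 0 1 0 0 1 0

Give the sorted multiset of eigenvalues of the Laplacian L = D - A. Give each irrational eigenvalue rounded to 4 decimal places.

[0, 1.0368, 1.7083, 2.5436, 3, 3.4492, 4.5027, 5.0974, 6.6620]

Each diagonal entry of L is the vertex degree and each off-diagonal entry is -1 where an edge is present, 0 otherwise; in the order [0, 1, 2, 3, 4, 5, 6, 7, 8] the diagonal is [3, 2, 5, 3, 3, 2, 4, 3, 3]. L is symmetric positive semidefinite, so every eigenvalue is real and nonnegative. By the matrix-tree theorem the graph has (1/9) * product of the nonzero eigenvalues = 792 spanning trees. The largest eigenvalue, 6.6620, is at most the vertex count 9.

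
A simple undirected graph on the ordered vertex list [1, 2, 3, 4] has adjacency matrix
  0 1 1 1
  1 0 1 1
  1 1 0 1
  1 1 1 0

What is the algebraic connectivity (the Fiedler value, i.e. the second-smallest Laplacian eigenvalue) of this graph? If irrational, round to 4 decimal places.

4

With the vertex order [1, 2, 3, 4], the degrees are [3, 3, 3, 3], giving D = diag(3, 3, 3, 3) and L = D - A. The sorted Laplacian eigenvalues are [0, 4, 4, 4]; the algebraic connectivity is the second entry, 4. There is one zero in the spectrum, matching the 1 component.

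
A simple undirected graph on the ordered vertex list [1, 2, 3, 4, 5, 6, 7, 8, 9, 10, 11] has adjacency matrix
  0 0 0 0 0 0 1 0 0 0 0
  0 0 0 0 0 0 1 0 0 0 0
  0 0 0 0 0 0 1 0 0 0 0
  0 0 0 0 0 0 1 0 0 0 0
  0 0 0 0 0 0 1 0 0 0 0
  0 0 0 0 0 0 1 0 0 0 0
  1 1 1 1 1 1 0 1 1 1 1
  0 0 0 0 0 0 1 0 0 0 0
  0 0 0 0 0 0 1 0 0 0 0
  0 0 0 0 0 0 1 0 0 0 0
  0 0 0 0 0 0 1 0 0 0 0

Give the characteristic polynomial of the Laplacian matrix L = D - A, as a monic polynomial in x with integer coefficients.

Reading degrees in the order [1, 2, 3, 4, 5, 6, 7, 8, 9, 10, 11] gives [1, 1, 1, 1, 1, 1, 10, 1, 1, 1, 1]; set D = diag(1, 1, 1, 1, 1, 1, 10, 1, 1, 1, 1) and form L = D - A. The eigenvalues of L are [0, 1, 1, 1, 1, 1, 1, 1, 1, 1, 11]; the characteristic polynomial is the product of (x - lambda_i), which multiplies out to x^11 - 20x^10 + 135x^9 - 480x^8 + 1050x^7 - 1512x^6 + 1470x^5 - 960x^4 + 405x^3 - 100x^2 + 11x. The constant term is 0 because L is singular (the all-ones vector lies in its kernel). The eigenvalues sum to 20, which equals trace(L) = 2|E|. There is one zero in the spectrum, matching the 1 component.

x^11 - 20x^10 + 135x^9 - 480x^8 + 1050x^7 - 1512x^6 + 1470x^5 - 960x^4 + 405x^3 - 100x^2 + 11x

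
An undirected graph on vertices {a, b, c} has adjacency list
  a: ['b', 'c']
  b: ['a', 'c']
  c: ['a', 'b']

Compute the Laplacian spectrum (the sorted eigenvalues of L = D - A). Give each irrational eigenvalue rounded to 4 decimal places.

Reading degrees in the order [a, b, c] gives [2, 2, 2]; set D = diag(2, 2, 2) and form L = D - A. L is symmetric positive semidefinite, so every eigenvalue is real and nonnegative.

[0, 3, 3]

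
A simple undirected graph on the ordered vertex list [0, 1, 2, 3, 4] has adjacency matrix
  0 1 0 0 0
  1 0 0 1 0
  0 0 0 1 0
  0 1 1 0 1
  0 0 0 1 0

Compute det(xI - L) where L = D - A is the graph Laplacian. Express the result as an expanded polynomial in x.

Reading degrees in the order [0, 1, 2, 3, 4] gives [1, 2, 1, 3, 1]; set D = diag(1, 2, 1, 3, 1) and form L = D - A. L has integer entries, so p(x) = det(xI - L) has integer coefficients. Expanding the determinant yields x^5 - 8x^4 + 20x^3 - 18x^2 + 5x. The coefficient of x^4 equals -trace(L) = -8, matching the sum of degrees. There is one zero in the spectrum, matching the 1 component.

x^5 - 8x^4 + 20x^3 - 18x^2 + 5x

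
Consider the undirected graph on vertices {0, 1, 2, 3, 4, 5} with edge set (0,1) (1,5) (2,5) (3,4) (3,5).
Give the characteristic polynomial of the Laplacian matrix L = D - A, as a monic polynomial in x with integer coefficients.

x^6 - 10x^5 + 35x^4 - 52x^3 + 31x^2 - 6x

Each diagonal entry of L is the vertex degree and each off-diagonal entry is -1 where an edge is present, 0 otherwise; in the order [0, 1, 2, 3, 4, 5] the diagonal is [1, 2, 1, 2, 1, 3]. L has integer entries, so p(x) = det(xI - L) has integer coefficients. Expanding the determinant yields x^6 - 10x^5 + 35x^4 - 52x^3 + 31x^2 - 6x. Since p(0) = det(-L) = 0, x divides p(x). The eigenvalues sum to 10, which equals trace(L) = 2|E|.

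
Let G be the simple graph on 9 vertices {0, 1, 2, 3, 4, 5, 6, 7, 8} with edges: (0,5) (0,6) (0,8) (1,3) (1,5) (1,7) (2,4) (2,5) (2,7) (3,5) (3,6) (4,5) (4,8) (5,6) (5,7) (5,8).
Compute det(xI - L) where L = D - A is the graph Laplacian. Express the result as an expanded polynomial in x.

x^9 - 32x^8 + 428x^7 - 3136x^6 + 13786x^5 - 37232x^4 + 60276x^3 - 53424x^2 + 19845x

Reading degrees in the order [0, 1, 2, 3, 4, 5, 6, 7, 8] gives [3, 3, 3, 3, 3, 8, 3, 3, 3]; set D = diag(3, 3, 3, 3, 3, 8, 3, 3, 3) and form L = D - A. Computing det(xI - L) by cofactor expansion (or equivalently via sum-over-permutations) gives x^9 - 32x^8 + 428x^7 - 3136x^6 + 13786x^5 - 37232x^4 + 60276x^3 - 53424x^2 + 19845x. The constant term is 0 because L is singular (the all-ones vector lies in its kernel). The largest eigenvalue, 9, is at most the vertex count 9.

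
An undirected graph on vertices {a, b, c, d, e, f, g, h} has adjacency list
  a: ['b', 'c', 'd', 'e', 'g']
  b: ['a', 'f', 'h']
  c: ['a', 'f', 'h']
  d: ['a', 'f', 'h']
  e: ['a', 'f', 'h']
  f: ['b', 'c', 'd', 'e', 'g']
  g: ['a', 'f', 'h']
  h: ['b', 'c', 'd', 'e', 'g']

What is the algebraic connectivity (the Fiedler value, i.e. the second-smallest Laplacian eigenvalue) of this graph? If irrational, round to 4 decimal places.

With the vertex order [a, b, c, d, e, f, g, h], the degrees are [5, 3, 3, 3, 3, 5, 3, 5], giving D = diag(5, 3, 3, 3, 3, 5, 3, 5) and L = D - A. Computing the eigenvalues of L and sorting gives [0, 3, 3, 3, 3, 5, 5, 8]. The Fiedler value lambda_2 = 3 is strictly positive, so the graph is connected.

3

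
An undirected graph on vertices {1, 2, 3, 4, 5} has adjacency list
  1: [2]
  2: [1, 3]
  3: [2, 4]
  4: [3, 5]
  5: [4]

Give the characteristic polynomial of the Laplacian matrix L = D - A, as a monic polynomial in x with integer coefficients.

Each diagonal entry of L is the vertex degree and each off-diagonal entry is -1 where an edge is present, 0 otherwise; in the order [1, 2, 3, 4, 5] the diagonal is [1, 2, 2, 2, 1]. Computing det(xI - L) by cofactor expansion (or equivalently via sum-over-permutations) gives x^5 - 8x^4 + 21x^3 - 20x^2 + 5x. The coefficient of x^4 equals -trace(L) = -8, matching the sum of degrees. There is one zero in the spectrum, matching the 1 component.

x^5 - 8x^4 + 21x^3 - 20x^2 + 5x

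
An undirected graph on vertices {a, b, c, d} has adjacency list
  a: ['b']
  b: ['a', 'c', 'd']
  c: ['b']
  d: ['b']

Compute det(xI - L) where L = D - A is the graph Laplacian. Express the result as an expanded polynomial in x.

With the vertex order [a, b, c, d], the degrees are [1, 3, 1, 1], giving D = diag(1, 3, 1, 1) and L = D - A. L has integer entries, so p(x) = det(xI - L) has integer coefficients. Expanding the determinant yields x^4 - 6x^3 + 9x^2 - 4x. Since p(0) = det(-L) = 0, x divides p(x). There is one zero in the spectrum, matching the 1 component. The largest eigenvalue, 4, is at most the vertex count 4.

x^4 - 6x^3 + 9x^2 - 4x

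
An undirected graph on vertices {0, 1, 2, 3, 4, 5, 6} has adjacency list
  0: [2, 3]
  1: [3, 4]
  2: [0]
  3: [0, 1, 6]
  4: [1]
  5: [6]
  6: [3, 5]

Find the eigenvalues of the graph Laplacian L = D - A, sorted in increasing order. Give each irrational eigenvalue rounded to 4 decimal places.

Each diagonal entry of L is the vertex degree and each off-diagonal entry is -1 where an edge is present, 0 otherwise; in the order [0, 1, 2, 3, 4, 5, 6] the diagonal is [2, 2, 1, 3, 1, 1, 2]. Diagonalising L (or applying a numerical eigensolver to the 7x7 matrix) gives the spectrum above.

[0, 0.3820, 0.3820, 1.5858, 2.6180, 2.6180, 4.4142]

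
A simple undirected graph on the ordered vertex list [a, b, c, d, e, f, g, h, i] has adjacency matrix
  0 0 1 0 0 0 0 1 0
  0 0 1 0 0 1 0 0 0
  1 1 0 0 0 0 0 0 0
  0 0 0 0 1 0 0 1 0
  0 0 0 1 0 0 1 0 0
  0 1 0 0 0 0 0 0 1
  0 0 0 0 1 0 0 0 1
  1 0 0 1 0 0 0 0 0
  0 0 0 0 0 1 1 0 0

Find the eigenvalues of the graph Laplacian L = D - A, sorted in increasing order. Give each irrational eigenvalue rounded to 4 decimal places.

[0, 0.4679, 0.4679, 1.6527, 1.6527, 3, 3, 3.8794, 3.8794]

With the vertex order [a, b, c, d, e, f, g, h, i], the degrees are [2, 2, 2, 2, 2, 2, 2, 2, 2], giving D = diag(2, 2, 2, 2, 2, 2, 2, 2, 2) and L = D - A. Since every row of L sums to 0, the all-ones vector is in the kernel and 0 is an eigenvalue. The single zero eigenvalue shows the graph is connected. There is one zero in the spectrum, matching the 1 component. The largest eigenvalue, 3.8794, is at most the vertex count 9.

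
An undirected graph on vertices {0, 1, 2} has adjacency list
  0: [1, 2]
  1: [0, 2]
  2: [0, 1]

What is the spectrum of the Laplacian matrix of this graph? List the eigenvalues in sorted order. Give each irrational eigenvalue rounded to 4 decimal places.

With the vertex order [0, 1, 2], the degrees are [2, 2, 2], giving D = diag(2, 2, 2) and L = D - A. The multiplicity of 0 as a Laplacian eigenvalue equals the number of connected components. There is one zero in the spectrum, matching the 1 component. The eigenvalues sum to 6, which equals trace(L) = 2|E|.

[0, 3, 3]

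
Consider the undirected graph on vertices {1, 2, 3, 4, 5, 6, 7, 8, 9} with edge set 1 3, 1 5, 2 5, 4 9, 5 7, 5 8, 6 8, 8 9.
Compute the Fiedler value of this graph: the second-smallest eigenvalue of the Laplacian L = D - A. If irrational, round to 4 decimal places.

0.2427

Reading degrees in the order [1, 2, 3, 4, 5, 6, 7, 8, 9] gives [2, 1, 1, 1, 4, 1, 1, 3, 2]; set D = diag(2, 1, 1, 1, 4, 1, 1, 3, 2) and form L = D - A. Computing the eigenvalues of L and sorting gives [0, 0.2427, 0.5371, 0.6893, 1, 2.1297, 2.4166, 3.6434, 5.3411]. The Fiedler value lambda_2 = 0.2427 is strictly positive, so the graph is connected.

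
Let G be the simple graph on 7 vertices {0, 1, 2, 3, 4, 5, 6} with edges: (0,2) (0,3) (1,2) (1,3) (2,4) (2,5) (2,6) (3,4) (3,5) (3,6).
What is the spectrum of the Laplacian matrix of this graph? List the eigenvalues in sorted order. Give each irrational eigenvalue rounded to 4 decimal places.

With the vertex order [0, 1, 2, 3, 4, 5, 6], the degrees are [2, 2, 5, 5, 2, 2, 2], giving D = diag(2, 2, 5, 5, 2, 2, 2) and L = D - A. The multiplicity of 0 as a Laplacian eigenvalue equals the number of connected components. The single zero eigenvalue shows the graph is connected. By the matrix-tree theorem the graph has (1/7) * product of the nonzero eigenvalues = 80 spanning trees.

[0, 2, 2, 2, 2, 5, 7]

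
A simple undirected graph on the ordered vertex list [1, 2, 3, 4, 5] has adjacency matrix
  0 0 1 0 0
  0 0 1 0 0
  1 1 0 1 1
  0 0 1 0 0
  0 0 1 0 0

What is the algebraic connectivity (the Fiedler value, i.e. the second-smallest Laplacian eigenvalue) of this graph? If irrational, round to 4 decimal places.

Reading degrees in the order [1, 2, 3, 4, 5] gives [1, 1, 4, 1, 1]; set D = diag(1, 1, 4, 1, 1) and form L = D - A. Computing the eigenvalues of L and sorting gives [0, 1, 1, 1, 5]. The Fiedler value lambda_2 = 1 is strictly positive, so the graph is connected. The eigenvalues sum to 8, which equals trace(L) = 2|E|.

1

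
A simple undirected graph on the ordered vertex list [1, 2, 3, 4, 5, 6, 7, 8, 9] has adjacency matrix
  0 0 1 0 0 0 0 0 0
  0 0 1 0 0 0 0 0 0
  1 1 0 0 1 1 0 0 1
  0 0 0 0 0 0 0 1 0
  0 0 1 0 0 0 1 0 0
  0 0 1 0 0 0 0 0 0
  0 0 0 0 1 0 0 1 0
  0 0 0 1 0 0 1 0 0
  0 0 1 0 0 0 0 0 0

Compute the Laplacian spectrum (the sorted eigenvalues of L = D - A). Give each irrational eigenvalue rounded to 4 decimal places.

[0, 0.1876, 1, 1, 1, 1, 2.2755, 3.4819, 6.0550]

Reading degrees in the order [1, 2, 3, 4, 5, 6, 7, 8, 9] gives [1, 1, 5, 1, 2, 1, 2, 2, 1]; set D = diag(1, 1, 5, 1, 2, 1, 2, 2, 1) and form L = D - A. L is symmetric positive semidefinite, so every eigenvalue is real and nonnegative. The single zero eigenvalue shows the graph is connected. The largest eigenvalue, 6.0550, is at most the vertex count 9. There is one zero in the spectrum, matching the 1 component.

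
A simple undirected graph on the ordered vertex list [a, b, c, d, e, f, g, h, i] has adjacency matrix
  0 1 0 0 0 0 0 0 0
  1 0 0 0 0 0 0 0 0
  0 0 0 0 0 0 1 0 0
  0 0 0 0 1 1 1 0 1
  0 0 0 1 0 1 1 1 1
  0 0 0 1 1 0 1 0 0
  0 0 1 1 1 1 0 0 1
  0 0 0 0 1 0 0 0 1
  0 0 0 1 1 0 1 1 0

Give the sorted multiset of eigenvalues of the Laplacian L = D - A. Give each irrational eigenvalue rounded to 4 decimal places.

Each diagonal entry of L is the vertex degree and each off-diagonal entry is -1 where an edge is present, 0 otherwise; in the order [a, b, c, d, e, f, g, h, i] the diagonal is [1, 1, 1, 4, 5, 3, 5, 2, 4]. Since every row of L sums to 0, the all-ones vector is in the kernel and 0 is an eigenvalue. The 2 zero eigenvalues correspond to the 2 connected components.

[0, 0, 0.9248, 1.9308, 2, 3.7392, 5.2931, 5.8732, 6.2389]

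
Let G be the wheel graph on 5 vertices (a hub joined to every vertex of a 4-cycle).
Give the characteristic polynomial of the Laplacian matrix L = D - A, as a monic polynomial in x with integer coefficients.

The graph has 5 vertices and degree multiset [4, 3, 3, 3, 3]; D is the diagonal matrix of degrees and L = D - A. L has integer entries, so p(x) = det(xI - L) has integer coefficients. Expanding the determinant yields x^5 - 16x^4 + 94x^3 - 240x^2 + 225x. The coefficient of x^4 equals -trace(L) = -16, matching the sum of degrees. By the matrix-tree theorem the graph has (1/5) * product of the nonzero eigenvalues = 45 spanning trees. The largest eigenvalue, 5, is at most the vertex count 5.

x^5 - 16x^4 + 94x^3 - 240x^2 + 225x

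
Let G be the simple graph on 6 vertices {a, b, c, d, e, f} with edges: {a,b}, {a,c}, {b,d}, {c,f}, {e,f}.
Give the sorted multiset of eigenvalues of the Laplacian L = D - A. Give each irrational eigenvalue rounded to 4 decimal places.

Reading degrees in the order [a, b, c, d, e, f] gives [2, 2, 2, 1, 1, 2]; set D = diag(2, 2, 2, 1, 1, 2) and form L = D - A. Diagonalising L (or applying a numerical eigensolver to the 6x6 matrix) gives the spectrum above.

[0, 0.2679, 1, 2, 3, 3.7321]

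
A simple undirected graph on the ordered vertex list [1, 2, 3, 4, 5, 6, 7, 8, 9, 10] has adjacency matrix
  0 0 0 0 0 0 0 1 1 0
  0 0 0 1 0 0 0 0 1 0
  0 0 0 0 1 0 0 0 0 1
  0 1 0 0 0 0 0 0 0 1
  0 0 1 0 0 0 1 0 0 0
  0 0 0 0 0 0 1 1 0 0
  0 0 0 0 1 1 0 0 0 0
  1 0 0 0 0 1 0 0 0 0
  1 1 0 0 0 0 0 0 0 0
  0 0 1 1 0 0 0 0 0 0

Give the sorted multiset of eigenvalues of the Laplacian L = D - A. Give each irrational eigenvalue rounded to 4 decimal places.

[0, 0.3820, 0.3820, 1.3820, 1.3820, 2.6180, 2.6180, 3.6180, 3.6180, 4]

With the vertex order [1, 2, 3, 4, 5, 6, 7, 8, 9, 10], the degrees are [2, 2, 2, 2, 2, 2, 2, 2, 2, 2], giving D = diag(2, 2, 2, 2, 2, 2, 2, 2, 2, 2) and L = D - A. Since every row of L sums to 0, the all-ones vector is in the kernel and 0 is an eigenvalue. The single zero eigenvalue shows the graph is connected. The largest eigenvalue, 4, is at most the vertex count 10. The eigenvalues sum to 20, which equals trace(L) = 2|E|.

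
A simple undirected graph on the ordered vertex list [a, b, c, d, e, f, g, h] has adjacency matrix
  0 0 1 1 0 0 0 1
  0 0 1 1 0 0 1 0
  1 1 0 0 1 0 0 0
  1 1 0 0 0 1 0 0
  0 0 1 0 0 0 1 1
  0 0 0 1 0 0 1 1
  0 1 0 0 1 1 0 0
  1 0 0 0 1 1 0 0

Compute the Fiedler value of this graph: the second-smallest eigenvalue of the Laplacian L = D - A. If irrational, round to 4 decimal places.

With the vertex order [a, b, c, d, e, f, g, h], the degrees are [3, 3, 3, 3, 3, 3, 3, 3], giving D = diag(3, 3, 3, 3, 3, 3, 3, 3) and L = D - A. The sorted Laplacian eigenvalues are [0, 2, 2, 2, 4, 4, 4, 6]; the algebraic connectivity is the second entry, 2. By the matrix-tree theorem the graph has (1/8) * product of the nonzero eigenvalues = 384 spanning trees.

2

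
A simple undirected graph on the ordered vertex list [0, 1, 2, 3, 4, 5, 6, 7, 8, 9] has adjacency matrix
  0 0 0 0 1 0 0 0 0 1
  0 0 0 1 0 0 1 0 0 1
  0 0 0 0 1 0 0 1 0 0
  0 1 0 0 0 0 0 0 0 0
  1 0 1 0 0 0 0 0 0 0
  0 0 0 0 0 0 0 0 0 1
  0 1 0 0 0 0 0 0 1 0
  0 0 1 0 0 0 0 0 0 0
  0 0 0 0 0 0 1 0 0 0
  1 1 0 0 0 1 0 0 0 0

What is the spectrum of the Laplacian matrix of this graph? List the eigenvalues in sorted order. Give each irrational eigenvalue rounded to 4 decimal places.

Each diagonal entry of L is the vertex degree and each off-diagonal entry is -1 where an edge is present, 0 otherwise; in the order [0, 1, 2, 3, 4, 5, 6, 7, 8, 9] the diagonal is [2, 3, 2, 1, 2, 1, 2, 1, 1, 3]. Diagonalising L (or applying a numerical eigensolver to the 10x10 matrix) gives the spectrum above. The single zero eigenvalue shows the graph is connected. There is one zero in the spectrum, matching the 1 component.

[0, 0.1398, 0.4249, 0.6932, 1, 2, 2.2574, 3.1456, 3.6414, 4.6978]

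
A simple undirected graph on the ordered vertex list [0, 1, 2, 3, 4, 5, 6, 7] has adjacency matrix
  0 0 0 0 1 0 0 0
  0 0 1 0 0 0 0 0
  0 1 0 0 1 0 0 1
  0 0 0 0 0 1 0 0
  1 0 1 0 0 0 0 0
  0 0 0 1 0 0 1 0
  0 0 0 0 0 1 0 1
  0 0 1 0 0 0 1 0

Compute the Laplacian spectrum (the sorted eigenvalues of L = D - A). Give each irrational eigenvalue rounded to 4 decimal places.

With the vertex order [0, 1, 2, 3, 4, 5, 6, 7], the degrees are [1, 1, 3, 1, 2, 2, 2, 2], giving D = diag(1, 1, 3, 1, 2, 2, 2, 2) and L = D - A. Since every row of L sums to 0, the all-ones vector is in the kernel and 0 is an eigenvalue. The single zero eigenvalue shows the graph is connected. The eigenvalues sum to 14, which equals trace(L) = 2|E|.

[0, 0.1864, 0.5858, 1, 2, 2.4707, 3.4142, 4.3429]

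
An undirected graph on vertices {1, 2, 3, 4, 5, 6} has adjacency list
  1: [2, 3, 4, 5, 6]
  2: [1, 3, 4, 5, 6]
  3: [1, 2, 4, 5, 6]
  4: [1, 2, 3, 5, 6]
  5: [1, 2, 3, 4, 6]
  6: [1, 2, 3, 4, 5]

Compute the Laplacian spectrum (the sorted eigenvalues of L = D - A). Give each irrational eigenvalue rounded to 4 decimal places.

Reading degrees in the order [1, 2, 3, 4, 5, 6] gives [5, 5, 5, 5, 5, 5]; set D = diag(5, 5, 5, 5, 5, 5) and form L = D - A. The multiplicity of 0 as a Laplacian eigenvalue equals the number of connected components. The single zero eigenvalue shows the graph is connected. The largest eigenvalue, 6, is at most the vertex count 6. The eigenvalues sum to 30, which equals trace(L) = 2|E|.

[0, 6, 6, 6, 6, 6]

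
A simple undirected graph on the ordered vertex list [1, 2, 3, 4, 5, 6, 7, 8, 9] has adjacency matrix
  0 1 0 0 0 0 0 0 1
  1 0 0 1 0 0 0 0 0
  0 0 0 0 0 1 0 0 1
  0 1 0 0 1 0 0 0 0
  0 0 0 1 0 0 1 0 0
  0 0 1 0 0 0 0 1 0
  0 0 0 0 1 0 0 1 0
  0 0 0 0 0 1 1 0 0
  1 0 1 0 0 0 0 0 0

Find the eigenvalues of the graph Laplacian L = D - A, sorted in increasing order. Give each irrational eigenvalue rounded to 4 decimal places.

Reading degrees in the order [1, 2, 3, 4, 5, 6, 7, 8, 9] gives [2, 2, 2, 2, 2, 2, 2, 2, 2]; set D = diag(2, 2, 2, 2, 2, 2, 2, 2, 2) and form L = D - A. The multiplicity of 0 as a Laplacian eigenvalue equals the number of connected components. By the matrix-tree theorem the graph has (1/9) * product of the nonzero eigenvalues = 9 spanning trees.

[0, 0.4679, 0.4679, 1.6527, 1.6527, 3, 3, 3.8794, 3.8794]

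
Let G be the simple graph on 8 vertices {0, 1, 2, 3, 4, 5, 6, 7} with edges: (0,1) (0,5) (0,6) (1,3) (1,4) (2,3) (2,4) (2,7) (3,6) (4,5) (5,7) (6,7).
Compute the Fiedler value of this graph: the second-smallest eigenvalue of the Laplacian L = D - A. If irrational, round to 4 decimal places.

2

Reading degrees in the order [0, 1, 2, 3, 4, 5, 6, 7] gives [3, 3, 3, 3, 3, 3, 3, 3]; set D = diag(3, 3, 3, 3, 3, 3, 3, 3) and form L = D - A. The sorted Laplacian eigenvalues are [0, 2, 2, 2, 4, 4, 4, 6]; the algebraic connectivity is the second entry, 2. There is one zero in the spectrum, matching the 1 component. By the matrix-tree theorem the graph has (1/8) * product of the nonzero eigenvalues = 384 spanning trees.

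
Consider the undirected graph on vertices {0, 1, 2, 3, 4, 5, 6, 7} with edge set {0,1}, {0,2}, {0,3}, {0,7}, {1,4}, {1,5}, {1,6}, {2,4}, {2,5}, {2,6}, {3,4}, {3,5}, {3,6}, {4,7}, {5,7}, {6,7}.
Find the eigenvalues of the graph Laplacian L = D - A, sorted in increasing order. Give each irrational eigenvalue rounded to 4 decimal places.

Reading degrees in the order [0, 1, 2, 3, 4, 5, 6, 7] gives [4, 4, 4, 4, 4, 4, 4, 4]; set D = diag(4, 4, 4, 4, 4, 4, 4, 4) and form L = D - A. Diagonalising L (or applying a numerical eigensolver to the 8x8 matrix) gives the spectrum above. There is one zero in the spectrum, matching the 1 component.

[0, 4, 4, 4, 4, 4, 4, 8]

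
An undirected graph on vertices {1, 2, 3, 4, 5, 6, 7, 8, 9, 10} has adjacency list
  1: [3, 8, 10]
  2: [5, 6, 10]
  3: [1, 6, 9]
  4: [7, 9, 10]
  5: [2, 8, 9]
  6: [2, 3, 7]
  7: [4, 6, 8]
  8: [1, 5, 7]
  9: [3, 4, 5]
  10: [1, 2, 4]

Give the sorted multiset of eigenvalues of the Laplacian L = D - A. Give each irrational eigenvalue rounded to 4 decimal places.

With the vertex order [1, 2, 3, 4, 5, 6, 7, 8, 9, 10], the degrees are [3, 3, 3, 3, 3, 3, 3, 3, 3, 3], giving D = diag(3, 3, 3, 3, 3, 3, 3, 3, 3, 3) and L = D - A. Diagonalising L (or applying a numerical eigensolver to the 10x10 matrix) gives the spectrum above. The single zero eigenvalue shows the graph is connected. By the matrix-tree theorem the graph has (1/10) * product of the nonzero eigenvalues = 2000 spanning trees.

[0, 2, 2, 2, 2, 2, 5, 5, 5, 5]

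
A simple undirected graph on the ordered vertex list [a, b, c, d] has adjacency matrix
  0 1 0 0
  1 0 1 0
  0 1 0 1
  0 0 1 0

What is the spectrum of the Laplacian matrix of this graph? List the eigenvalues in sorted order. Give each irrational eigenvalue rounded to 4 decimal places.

With the vertex order [a, b, c, d], the degrees are [1, 2, 2, 1], giving D = diag(1, 2, 2, 1) and L = D - A. Diagonalising L (or applying a numerical eigensolver to the 4x4 matrix) gives the spectrum above. The single zero eigenvalue shows the graph is connected.

[0, 0.5858, 2, 3.4142]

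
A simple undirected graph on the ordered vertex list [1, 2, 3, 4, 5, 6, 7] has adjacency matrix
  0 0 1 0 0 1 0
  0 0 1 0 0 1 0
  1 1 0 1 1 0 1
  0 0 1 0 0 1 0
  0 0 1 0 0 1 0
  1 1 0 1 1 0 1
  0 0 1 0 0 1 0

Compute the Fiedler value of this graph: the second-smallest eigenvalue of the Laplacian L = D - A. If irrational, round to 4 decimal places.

2

Each diagonal entry of L is the vertex degree and each off-diagonal entry is -1 where an edge is present, 0 otherwise; in the order [1, 2, 3, 4, 5, 6, 7] the diagonal is [2, 2, 5, 2, 2, 5, 2]. The smallest Laplacian eigenvalue is always 0. The next one, lambda_2 = 2, measures how hard the graph is to disconnect: larger values mean better connectivity.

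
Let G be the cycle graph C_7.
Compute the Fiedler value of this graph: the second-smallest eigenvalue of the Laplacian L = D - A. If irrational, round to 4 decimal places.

The graph has 7 vertices and degree multiset [2, 2, 2, 2, 2, 2, 2]; D is the diagonal matrix of degrees and L = D - A. The smallest Laplacian eigenvalue is always 0. The next one, lambda_2 = 0.7530, measures how hard the graph is to disconnect: larger values mean better connectivity. By the matrix-tree theorem the graph has (1/7) * product of the nonzero eigenvalues = 7 spanning trees.

0.7530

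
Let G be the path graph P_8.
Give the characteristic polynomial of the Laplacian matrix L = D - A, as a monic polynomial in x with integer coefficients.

x^8 - 14x^7 + 78x^6 - 220x^5 + 330x^4 - 252x^3 + 84x^2 - 8x

The graph has 8 vertices and degree multiset [2, 2, 2, 2, 2, 2, 1, 1]; D is the diagonal matrix of degrees and L = D - A. L has integer entries, so p(x) = det(xI - L) has integer coefficients. Expanding the determinant yields x^8 - 14x^7 + 78x^6 - 220x^5 + 330x^4 - 252x^3 + 84x^2 - 8x. The constant term is 0 because L is singular (the all-ones vector lies in its kernel).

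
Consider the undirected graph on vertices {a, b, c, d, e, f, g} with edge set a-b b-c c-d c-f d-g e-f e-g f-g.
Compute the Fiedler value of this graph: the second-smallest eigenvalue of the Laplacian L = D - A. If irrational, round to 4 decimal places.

0.3889

With the vertex order [a, b, c, d, e, f, g], the degrees are [1, 2, 3, 2, 2, 3, 3], giving D = diag(1, 2, 3, 2, 2, 3, 3) and L = D - A. The sorted Laplacian eigenvalues are [0, 0.3889, 1.5106, 2.2027, 3.2250, 3.7425, 4.9303]; the algebraic connectivity is the second entry, 0.3889. The largest eigenvalue, 4.9303, is at most the vertex count 7. By the matrix-tree theorem the graph has (1/7) * product of the nonzero eigenvalues = 11 spanning trees.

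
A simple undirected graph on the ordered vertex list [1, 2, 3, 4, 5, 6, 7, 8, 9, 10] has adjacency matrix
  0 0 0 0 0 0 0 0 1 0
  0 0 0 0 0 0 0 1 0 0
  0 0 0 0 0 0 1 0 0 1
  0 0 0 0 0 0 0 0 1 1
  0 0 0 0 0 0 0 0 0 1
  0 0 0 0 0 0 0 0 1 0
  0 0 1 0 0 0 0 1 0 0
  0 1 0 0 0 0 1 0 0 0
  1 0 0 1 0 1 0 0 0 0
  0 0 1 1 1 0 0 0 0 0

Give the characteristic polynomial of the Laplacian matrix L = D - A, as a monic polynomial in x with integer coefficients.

Each diagonal entry of L is the vertex degree and each off-diagonal entry is -1 where an edge is present, 0 otherwise; in the order [1, 2, 3, 4, 5, 6, 7, 8, 9, 10] the diagonal is [1, 1, 2, 2, 1, 1, 2, 2, 3, 3]. Computing det(xI - L) by cofactor expansion (or equivalently via sum-over-permutations) gives x^10 - 18x^9 + 134x^8 - 536x^7 + 1255x^6 - 1760x^5 + 1452x^4 - 660x^3 + 142x^2 - 10x. Since p(0) = det(-L) = 0, x divides p(x). There is one zero in the spectrum, matching the 1 component. The largest eigenvalue, 4.4944, is at most the vertex count 10.

x^10 - 18x^9 + 134x^8 - 536x^7 + 1255x^6 - 1760x^5 + 1452x^4 - 660x^3 + 142x^2 - 10x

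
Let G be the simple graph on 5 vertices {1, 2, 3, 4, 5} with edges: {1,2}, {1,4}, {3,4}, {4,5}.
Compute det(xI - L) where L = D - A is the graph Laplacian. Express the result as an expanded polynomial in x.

Reading degrees in the order [1, 2, 3, 4, 5] gives [2, 1, 1, 3, 1]; set D = diag(2, 1, 1, 3, 1) and form L = D - A. L has integer entries, so p(x) = det(xI - L) has integer coefficients. Expanding the determinant yields x^5 - 8x^4 + 20x^3 - 18x^2 + 5x. Since p(0) = det(-L) = 0, x divides p(x). By the matrix-tree theorem the graph has (1/5) * product of the nonzero eigenvalues = 1 spanning tree. The eigenvalues sum to 8, which equals trace(L) = 2|E|.

x^5 - 8x^4 + 20x^3 - 18x^2 + 5x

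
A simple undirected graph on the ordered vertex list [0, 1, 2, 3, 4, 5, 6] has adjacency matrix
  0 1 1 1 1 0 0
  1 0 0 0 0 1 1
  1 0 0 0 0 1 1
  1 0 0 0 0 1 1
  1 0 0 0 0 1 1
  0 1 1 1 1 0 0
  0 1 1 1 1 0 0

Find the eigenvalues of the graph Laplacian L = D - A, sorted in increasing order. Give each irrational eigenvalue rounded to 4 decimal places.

[0, 3, 3, 3, 4, 4, 7]

Reading degrees in the order [0, 1, 2, 3, 4, 5, 6] gives [4, 3, 3, 3, 3, 4, 4]; set D = diag(4, 3, 3, 3, 3, 4, 4) and form L = D - A. The multiplicity of 0 as a Laplacian eigenvalue equals the number of connected components. The single zero eigenvalue shows the graph is connected. The largest eigenvalue, 7, is at most the vertex count 7. The eigenvalues sum to 24, which equals trace(L) = 2|E|.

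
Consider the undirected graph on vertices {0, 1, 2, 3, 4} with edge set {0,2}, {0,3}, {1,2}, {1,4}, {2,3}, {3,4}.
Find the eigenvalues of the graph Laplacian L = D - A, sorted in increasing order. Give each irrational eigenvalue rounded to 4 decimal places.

[0, 1.3820, 2.3820, 3.6180, 4.6180]

With the vertex order [0, 1, 2, 3, 4], the degrees are [2, 2, 3, 3, 2], giving D = diag(2, 2, 3, 3, 2) and L = D - A. Since every row of L sums to 0, the all-ones vector is in the kernel and 0 is an eigenvalue. The eigenvalues sum to 12, which equals trace(L) = 2|E|.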